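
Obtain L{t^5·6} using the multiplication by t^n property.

L{6} = 6/s. d^1/ds^1[1/s] = -1/s². d^2/ds^2[1/s] = 2/s^3. d^3/ds^3[1/s] = -6/s^4. d^4/ds^4[1/s] = 24/s^5. d^5/ds^5[1/s] = -120/s^6. So L{t^5} = (-1)^{5}·-120/s^6 = 120/s^6. Then L{t^5·6} = 6·120/s^6 = 720/s^6

Final answer: 720/s^6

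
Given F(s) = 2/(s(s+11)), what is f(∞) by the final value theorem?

f(∞) = lim_{s→0} s·2/(s(s+11)) = lim_{s→0} 2/(s+11) = 2/11 = 2/11

Final answer: 2/11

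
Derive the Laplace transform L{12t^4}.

L{12t^4} = 12 · L{t^4} = 12 · 24/s^5 = 288/s^5

Final answer: 288/s^5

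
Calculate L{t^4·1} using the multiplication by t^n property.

L{1} = 1/s. d^1/ds^1[1/s] = -1/s². d^2/ds^2[1/s] = 2/s^3. d^3/ds^3[1/s] = -6/s^4. d^4/ds^4[1/s] = 24/s^5. So L{t^4} = (-1)^{4}·24/s^5 = 24/s^5

Final answer: 24/s^5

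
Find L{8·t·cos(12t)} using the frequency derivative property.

L{cos(12t)} = s/(s² + 144). Derivative: d/ds[s/(s² + 144)] = [(s² + 144) - s·2s]/(s² + 144)² = (144 - s²)/(s² + 144)². So L{t·cos(12t)} = -F'(s) = (s² - 144)/(s² + 144)². Then L{8·t·cos(12t)} = 8·(s² - 144)/(s² + 144)²

Final answer: 8·(s² - 144)/(s² + 144)²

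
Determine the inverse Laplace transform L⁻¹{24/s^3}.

L⁻¹{n!/s^(n+1)} = t^n with n=2. So L⁻¹{2/s^3} = t^2, and L⁻¹{24/s^3} = (24/2)·t^2 = 12·t^2

Final answer: 12·t^2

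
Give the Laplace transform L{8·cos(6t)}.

L{cos(ωt)} = s/(s² + ω²), so L{cos(6t)} = s/(s² + 36). Then L{8·cos(6t)} = 8·s/(s² + 36) = 8s/(s² + 36)

Final answer: 8s/(s² + 36)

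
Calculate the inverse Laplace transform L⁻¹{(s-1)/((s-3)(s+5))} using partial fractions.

Using partial fractions, f(t) = (2e^(3t) + 6e^(-5t))/8

Final answer: (2e^(3t) + 6e^(-5t))/8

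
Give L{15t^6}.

L{t^n} = n!/s^(n+1). So L{15t^6} = 15·6!/s^7 = 10800/s^7

Final answer: 10800/s^7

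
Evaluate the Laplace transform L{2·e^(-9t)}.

L{e^(at)} = 1/(s-a), so L{e^(-9t)} = 1/(s+9). Then L{2·e^(-9t)} = 2/(s+9)

Final answer: 2/(s+9)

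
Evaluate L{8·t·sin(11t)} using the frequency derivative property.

L{sin(11t)} = 11/(s² + 121). By L{t·f(t)} = -F'(s): -d/ds[11/(s² + 121)] = -(11)·(-2s)/(s² + 121)² = 22s/(s² + 121)². Then L{8·t·sin(11t)} = 8·22s/(s² + 121)² = 176s/(s² + 121)²

Final answer: 176s/(s² + 121)²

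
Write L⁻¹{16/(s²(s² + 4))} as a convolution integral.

16/(s²(s² + 4)) = (1/s²)·(16/(s² + 4)) = L{t}·L{8·sin(2t)}. So f(t) = t*(8·sin(2t)) = ∫₀ᵗ 8τ·sin(2(t-τ)) dτ

Final answer: ∫₀ᵗ 8τ·sin(2(t-τ)) dτ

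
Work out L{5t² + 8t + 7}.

L{5t² + 8t + 7} = 5·2/s³ + 8/s² + 7/s = 10/s³ + 8/s² + 7/s

Final answer: 10/s³ + 8/s² + 7/s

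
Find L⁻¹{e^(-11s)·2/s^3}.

L⁻¹{2/s^3} = t^2. By the time shift theorem, L⁻¹{e^(-as)F(s)} = u(t-a)f(t-a) with a=11, so L⁻¹{e^(-11s)·2/s^3} = u(t-11)·(t-11)^2

Final answer: u(t-11)·(t-11)^2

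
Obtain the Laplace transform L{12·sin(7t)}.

L{sin(ωt)} = ω/(s² + ω²), so L{sin(7t)} = 7/(s² + 49). Then L{12·sin(7t)} = 12·7/(s² + 49) = 84/(s² + 49)

Final answer: 84/(s² + 49)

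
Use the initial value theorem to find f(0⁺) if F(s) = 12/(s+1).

f(0⁺) = lim_{s→∞} s·12/(s+1) = lim_{s→∞} 12s/(s+1) = 12

Final answer: 12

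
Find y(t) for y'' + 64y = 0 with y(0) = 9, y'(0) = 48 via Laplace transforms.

L{y''} + 64L{y} = 0. s²Y - 9s - 48 + 64Y = 0. Y(s² + 64) = 9s + 48. Y = (9s + 48)/(s² + 64). Inverting: y(t) = 9cos(8t) + 6sin(8t)

Final answer: y(t) = 9cos(8t) + 6sin(8t)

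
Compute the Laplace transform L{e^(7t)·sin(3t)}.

L{e^(at)·sin(ωt)} = ω/((s-a)² + ω²), so L{e^(7t)·sin(3t)} = 3/((s-7)² + 9)

Final answer: 3/((s-7)² + 9)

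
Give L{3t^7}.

L{t^n} = n!/s^(n+1). So L{3t^7} = 3·7!/s^8 = 15120/s^8

Final answer: 15120/s^8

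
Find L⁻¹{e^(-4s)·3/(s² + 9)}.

L⁻¹{3/(s² + 9)} = sin(3t). By the time shift theorem, L⁻¹{e^(-as)F(s)} = u(t-a)f(t-a) with a=4, so L⁻¹{e^(-4s)·3/(s² + 9)} = u(t-4)·sin(3(t-4))

Final answer: u(t-4)·sin(3(t-4))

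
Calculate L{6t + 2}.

L{6t + 2} = 6·L{t} + 2·L{1} = 6/s² + 2/s

Final answer: 6/s² + 2/s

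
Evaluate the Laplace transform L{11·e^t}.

L{e^(at)} = 1/(s-a), so L{e^t} = 1/(s-1). Then L{11·e^t} = 11/(s-1)

Final answer: 11/(s-1)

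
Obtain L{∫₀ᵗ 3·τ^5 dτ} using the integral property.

L{∫₀ᵗ f(τ)dτ} = F(s)/s with f(t) = 3t^5. F(s) = 360/s^6, so L{∫₀ᵗ 3·τ^5 dτ} = (360/s^6)/s = 360/s^7. (Check: ∫₀ᵗ 3·τ^5 dτ = 3t^6/6.)

Final answer: 360/s^7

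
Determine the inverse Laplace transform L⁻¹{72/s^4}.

L⁻¹{n!/s^(n+1)} = t^n with n=3. So L⁻¹{6/s^4} = t^3, and L⁻¹{72/s^4} = (72/6)·t^3 = 12·t^3

Final answer: 12·t^3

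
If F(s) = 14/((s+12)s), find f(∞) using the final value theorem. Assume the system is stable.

f(∞) = lim_{s→0} sF(s) = lim_{s→0} 14/(s+12) = 7/6

Final answer: 7/6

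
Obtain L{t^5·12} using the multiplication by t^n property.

L{12} = 12/s. d^1/ds^1[1/s] = -1/s². d^2/ds^2[1/s] = 2/s^3. d^3/ds^3[1/s] = -6/s^4. d^4/ds^4[1/s] = 24/s^5. d^5/ds^5[1/s] = -120/s^6. So L{t^5} = (-1)^{5}·-120/s^6 = 120/s^6. Then L{t^5·12} = 12·120/s^6 = 1440/s^6

Final answer: 1440/s^6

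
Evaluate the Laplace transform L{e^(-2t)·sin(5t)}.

L{e^(at)·sin(ωt)} = ω/((s-a)² + ω²), so L{e^(-2t)·sin(5t)} = 5/((s+2)² + 25)

Final answer: 5/((s+2)² + 25)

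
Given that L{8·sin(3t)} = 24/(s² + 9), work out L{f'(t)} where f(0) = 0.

L{f'(t)} = s·F(s) - f(0) = s·24/(s² + 9) - 0 = 24s/(s² + 9)

Final answer: 24s/(s² + 9)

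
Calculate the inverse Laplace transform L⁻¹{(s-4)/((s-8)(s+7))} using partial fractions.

Using partial fractions, f(t) = (4e^(8t) + 11e^(-7t))/15

Final answer: (4e^(8t) + 11e^(-7t))/15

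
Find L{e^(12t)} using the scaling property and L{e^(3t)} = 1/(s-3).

Using L{f(at)} = (1/a)F(s/a) with a=4 and f(t) = e^(3t): L{e^(12t)} = (1/4) · 1/((s/4)-3) = (1/4) · 4/(s-12) = 1/(s-12)

Final answer: 1/(s-12)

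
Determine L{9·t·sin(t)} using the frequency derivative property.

L{sin(t)} = 1/(s² + 1). By L{t·f(t)} = -F'(s): -d/ds[1/(s² + 1)] = -(1)·(-2s)/(s² + 1)² = 2s/(s² + 1)². Then L{9·t·sin(t)} = 9·2s/(s² + 1)² = 18s/(s² + 1)²

Final answer: 18s/(s² + 1)²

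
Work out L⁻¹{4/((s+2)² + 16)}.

Form: b/((s-a)² + b²) → e^(at)sin(bt). With a=-2, b=4

Final answer: e^(-2t)·sin(4t)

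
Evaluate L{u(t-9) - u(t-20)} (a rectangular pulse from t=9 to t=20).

L{u(t-a)} = e^(-as)/s. L{u(t-9) - u(t-20)} = (e^(-9s) - e^(-20s))/s

Final answer: (e^(-9s) - e^(-20s))/s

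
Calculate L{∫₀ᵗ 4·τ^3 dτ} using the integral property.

L{∫₀ᵗ f(τ)dτ} = F(s)/s with f(t) = 4t^3. F(s) = 24/s^4, so L{∫₀ᵗ 4·τ^3 dτ} = (24/s^4)/s = 24/s^5. (Check: ∫₀ᵗ 4·τ^3 dτ = 4t^4/4.)

Final answer: 24/s^5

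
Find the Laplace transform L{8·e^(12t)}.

L{e^(at)} = 1/(s-a), so L{e^(12t)} = 1/(s-12). Then L{8·e^(12t)} = 8/(s-12)

Final answer: 8/(s-12)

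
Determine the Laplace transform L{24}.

L{24} = 24 · L{1} = 24/s

Final answer: 24/s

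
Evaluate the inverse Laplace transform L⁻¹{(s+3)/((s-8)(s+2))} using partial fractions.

Using partial fractions, f(t) = (11e^(8t) - e^(-2t))/10

Final answer: (11e^(8t) - e^(-2t))/10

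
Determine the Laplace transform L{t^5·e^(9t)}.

L{t^n·e^(at)} = n!/(s-a)^(n+1), so L{t^5·e^(9t)} = 120/(s-9)^6

Final answer: 120/(s-9)^6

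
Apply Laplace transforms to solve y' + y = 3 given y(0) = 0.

sY + Y = 3/s. Y = 3/(s(s+1)). Partial fractions: Y = 3/s - 3/(s+1)

Final answer: y(t) = 3(1 - e^(-t))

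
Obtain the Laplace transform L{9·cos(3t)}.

L{cos(ωt)} = s/(s² + ω²), so L{cos(3t)} = s/(s² + 9). Then L{9·cos(3t)} = 9·s/(s² + 9) = 9s/(s² + 9)

Final answer: 9s/(s² + 9)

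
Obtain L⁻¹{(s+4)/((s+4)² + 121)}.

Using frequency shift: L⁻¹{(s-a)/((s-a)² + b²)} = e^(at)cos(bt). Here a=-4, b=11

Final answer: e^(-4t)·cos(11t)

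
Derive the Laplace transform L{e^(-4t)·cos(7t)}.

L{e^(at)·cos(ωt)} = (s-a)/((s-a)² + ω²), so L{e^(-4t)·cos(7t)} = (s+4)/((s+4)² + 49)

Final answer: (s+4)/((s+4)² + 49)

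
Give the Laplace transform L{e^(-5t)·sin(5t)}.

L{e^(at)·sin(ωt)} = ω/((s-a)² + ω²), so L{e^(-5t)·sin(5t)} = 5/((s+5)² + 25)

Final answer: 5/((s+5)² + 25)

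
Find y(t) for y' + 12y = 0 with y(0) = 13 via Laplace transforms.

L{y'} + 12L{y} = 0. sY - 13 + 12Y = 0. Y(s+12) = 13. Y = 13/(s+12)

Final answer: y(t) = 13e^(-12t)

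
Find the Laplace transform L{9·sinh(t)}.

L{sinh(ωt)} = ω/(s² - ω²), so L{sinh(t)} = 1/(s² - 1). Then L{9·sinh(t)} = 9·1/(s² - 1) = 9/(s² - 1)

Final answer: 9/(s² - 1)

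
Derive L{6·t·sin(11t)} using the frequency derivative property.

L{sin(11t)} = 11/(s² + 121). By L{t·f(t)} = -F'(s): -d/ds[11/(s² + 121)] = -(11)·(-2s)/(s² + 121)² = 22s/(s² + 121)². Then L{6·t·sin(11t)} = 6·22s/(s² + 121)² = 132s/(s² + 121)²

Final answer: 132s/(s² + 121)²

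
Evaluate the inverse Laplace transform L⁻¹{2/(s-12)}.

L⁻¹{1/(s-a)} = e^(at), so L⁻¹{1/(s-12)} = e^(12t), and L⁻¹{2/(s-12)} = 2·e^(12t)

Final answer: 2·e^(12t)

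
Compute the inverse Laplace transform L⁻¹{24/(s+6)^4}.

L⁻¹{n!/(s-a)^(n+1)} = t^n·e^(at) with n=3, a=-6. So L⁻¹{6/(s+6)^4} = t^3·e^(-6t), and L⁻¹{24/(s+6)^4} = (24/6)·t^3·e^(-6t) = 4·t^3·e^(-6t)

Final answer: 4·t^3·e^(-6t)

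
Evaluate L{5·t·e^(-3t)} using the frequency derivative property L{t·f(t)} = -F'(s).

L{e^(-3t)} = 1/(s+3). By frequency derivative: L{t·e^(-3t)} = -d/ds[1/(s+3)] = -(-1)/(s+3)² = 1/(s+3)². Then L{5·t·e^(-3t)} = 5·1/(s+3)² = 5/(s+3)²

Final answer: 5/(s+3)²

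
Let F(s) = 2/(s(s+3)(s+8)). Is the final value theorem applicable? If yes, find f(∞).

Poles of sF(s) = 2/((s+3)(s+8)) are at s = -3 and s = -8, both in the left half-plane. Theorem applies. f(∞) = lim_{s→0} sF(s) = 2/(3·8) = 1/12

Final answer: 1/12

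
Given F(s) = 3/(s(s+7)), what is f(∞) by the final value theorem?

f(∞) = lim_{s→0} s·3/(s(s+7)) = lim_{s→0} 3/(s+7) = 3/7 = 3/7

Final answer: 3/7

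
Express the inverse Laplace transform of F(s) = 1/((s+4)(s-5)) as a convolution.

1/((s+4)(s-5)) = (1/(s+4))·(1/(s-5)) = L{e^(-4t)}·L{e^(5t)}. So f(t) = e^(-4t)*e^(5t) = ∫₀ᵗ e^(-4τ)·e^(5(t-τ)) dτ

Final answer: ∫₀ᵗ e^(-4τ)·e^(5(t-τ)) dτ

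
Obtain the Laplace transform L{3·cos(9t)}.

L{cos(ωt)} = s/(s² + ω²), so L{cos(9t)} = s/(s² + 81). Then L{3·cos(9t)} = 3·s/(s² + 81) = 3s/(s² + 81)

Final answer: 3s/(s² + 81)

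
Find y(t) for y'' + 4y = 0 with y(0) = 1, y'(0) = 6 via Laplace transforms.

L{y''} + 4L{y} = 0. s²Y - s - 6 + 4Y = 0. Y(s² + 4) = s + 6. Y = (s + 6)/(s² + 4). Inverting: y(t) = cos(2t) + 3sin(2t)

Final answer: y(t) = cos(2t) + 3sin(2t)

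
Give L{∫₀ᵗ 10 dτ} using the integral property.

L{∫₀ᵗ f(τ)dτ} = F(s)/s with f(t) = 10. F(s) = 10/s, so L{∫₀ᵗ 10 dτ} = (10/s)/s = 10/s². (Check: ∫₀ᵗ 10 dτ = 10t.)

Final answer: 10/s²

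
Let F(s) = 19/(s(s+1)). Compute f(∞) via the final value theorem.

f(∞) = lim_{s→0} s·19/(s(s+1)) = lim_{s→0} 19/(s+1) = 19/1 = 19

Final answer: 19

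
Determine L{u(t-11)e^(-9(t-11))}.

u(t-a)f(t-a) with f(t)=e^(-9t). L{e^(-9t)} = 1/(s+9). By time shift: e^(-11s)/(s+9)

Final answer: e^(-11s)/(s+9)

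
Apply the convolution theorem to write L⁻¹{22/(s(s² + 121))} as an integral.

22/(s(s² + 121)) = (1/s)·(22/(s² + 121)) = L{1}·L{2·sin(11t)}. So f(t) = 1*(2·sin(11t)) = ∫₀ᵗ 2·sin(11τ) dτ

Final answer: ∫₀ᵗ 2·sin(11τ) dτ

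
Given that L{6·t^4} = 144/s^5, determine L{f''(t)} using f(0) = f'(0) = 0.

L{f''(t)} = s²F(s) - sf(0) - f'(0) = s²·144/s^5 - 0 - 0 = 144/s^3

Final answer: 144/s^3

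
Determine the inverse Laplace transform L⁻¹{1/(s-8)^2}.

L⁻¹{n!/(s-a)^(n+1)} = t^n·e^(at), so L⁻¹{1/(s-8)^2} = t·e^(8t)

Final answer: t·e^(8t)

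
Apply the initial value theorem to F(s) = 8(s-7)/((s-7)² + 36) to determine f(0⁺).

f(0⁺) = lim_{s→∞} sF(s) = lim_{s→∞} 8s(s-7)/((s-7)² + 36) = 8

Final answer: 8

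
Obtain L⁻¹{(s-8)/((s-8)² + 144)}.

Using frequency shift: L⁻¹{(s-a)/((s-a)² + b²)} = e^(at)cos(bt). Here a=8, b=12

Final answer: e^(8t)·cos(12t)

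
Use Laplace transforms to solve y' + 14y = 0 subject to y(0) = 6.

L{y'} + 14L{y} = 0. sY - 6 + 14Y = 0. Y(s+14) = 6. Y = 6/(s+14)

Final answer: y(t) = 6e^(-14t)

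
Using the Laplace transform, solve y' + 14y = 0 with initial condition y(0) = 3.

L{y'} + 14L{y} = 0. sY - 3 + 14Y = 0. Y(s+14) = 3. Y = 3/(s+14)

Final answer: y(t) = 3e^(-14t)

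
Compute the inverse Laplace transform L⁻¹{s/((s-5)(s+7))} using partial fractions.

Using partial fractions, f(t) = (5e^(5t) + 7e^(-7t))/12

Final answer: (5e^(5t) + 7e^(-7t))/12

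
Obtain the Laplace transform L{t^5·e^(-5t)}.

L{t^n·e^(at)} = n!/(s-a)^(n+1), so L{t^5·e^(-5t)} = 120/(s+5)^6

Final answer: 120/(s+5)^6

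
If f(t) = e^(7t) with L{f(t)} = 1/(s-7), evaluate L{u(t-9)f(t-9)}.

Time shift theorem: L{u(t-a)f(t-a)} = e^(-as)F(s). Here a=9, F(s) = 1/(s-7), so L{u(t-9)f(t-9)} = e^(-9s)·1/(s-7)

Final answer: e^(-9s)·1/(s-7)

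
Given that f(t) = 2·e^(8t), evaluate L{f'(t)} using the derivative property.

f(0) = 2, F(s) = 2/(s-8). L{f'(t)} = s·F(s) - f(0) = 2s/(s-8) - 2 = (2s - 2(s-8))/(s-8) = 16/(s-8)

Final answer: 16/(s-8)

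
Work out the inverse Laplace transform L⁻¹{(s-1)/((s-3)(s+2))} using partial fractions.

Using partial fractions, f(t) = (2e^(3t) + 3e^(-2t))/5

Final answer: (2e^(3t) + 3e^(-2t))/5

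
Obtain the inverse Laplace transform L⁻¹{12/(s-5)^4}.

L⁻¹{n!/(s-a)^(n+1)} = t^n·e^(at) with n=3, a=5. So L⁻¹{6/(s-5)^4} = t^3·e^(5t), and L⁻¹{12/(s-5)^4} = (12/6)·t^3·e^(5t) = 2·t^3·e^(5t)

Final answer: 2·t^3·e^(5t)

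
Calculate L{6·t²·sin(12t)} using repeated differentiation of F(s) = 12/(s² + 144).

F(s) = 12/(s² + 144). F'(s) = -24s/(s² + 144)². F''(s) = -24(144 - 3s²)/(s² + 144)³ = (72s² - 3456)/(s² + 144)³. So L{t²·sin(12t)} = (-1)² F''(s) = (72s² - 3456)/(s² + 144)³. Then L{6·t²·sin(12t)} = 6·(72s² - 3456)/(s² + 144)³ = (432s² - 20736)/(s² + 144)³

Final answer: (432s² - 20736)/(s² + 144)³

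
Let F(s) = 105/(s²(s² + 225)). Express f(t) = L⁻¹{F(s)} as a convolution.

105/(s²(s² + 225)) = (1/s²)·(105/(s² + 225)) = L{t}·L{7·sin(15t)}. So f(t) = t*(7·sin(15t)) = ∫₀ᵗ 7τ·sin(15(t-τ)) dτ

Final answer: ∫₀ᵗ 7τ·sin(15(t-τ)) dτ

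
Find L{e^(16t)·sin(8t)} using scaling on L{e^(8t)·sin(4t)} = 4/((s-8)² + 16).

Scaling with a=2: L{e^(16t)·sin(8t)} = (1/2) · 4/((s/2-8)² + 16). Simplifying: 8/((s-16)² + 64)

Final answer: 8/((s-16)² + 64)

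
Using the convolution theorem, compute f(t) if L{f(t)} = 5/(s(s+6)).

5/(s(s+6)) = (5/s)·(1/(s+6)) = L{5}·L{e^(-6t)}. By convolution, f(t) = 5*e^(-6t) = ∫₀ᵗ 5·e^(-6τ) dτ = 5·(1 - e^(-6t))/6

Final answer: 5·(1 - e^(-6t))/6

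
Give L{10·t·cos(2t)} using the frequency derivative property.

L{cos(2t)} = s/(s² + 4). Derivative: d/ds[s/(s² + 4)] = [(s² + 4) - s·2s]/(s² + 4)² = (4 - s²)/(s² + 4)². So L{t·cos(2t)} = -F'(s) = (s² - 4)/(s² + 4)². Then L{10·t·cos(2t)} = 10·(s² - 4)/(s² + 4)²

Final answer: 10·(s² - 4)/(s² + 4)²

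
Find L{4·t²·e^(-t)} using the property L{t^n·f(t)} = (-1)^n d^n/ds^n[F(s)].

L{e^(-t)} = 1/(s+1). d/ds[1/(s+1)] = -1/(s+1)². d²/ds²[1/(s+1)] = 2/(s+1)³. So L{t²·e^(-t)} = (-1)² · 2/(s+1)³ = 2/(s+1)³. Then L{4·t²·e^(-t)} = 4·2/(s+1)³ = 8/(s+1)³

Final answer: 8/(s+1)³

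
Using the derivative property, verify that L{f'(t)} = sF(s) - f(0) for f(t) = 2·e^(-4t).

f'(t) = -8e^(-4t). Direct: L{f'(t)} = -8/(s+4). Property: s·2/(s+4) - 2 = (2s - 2(s+4))/(s+4) = -8/(s+4). ✓

Final answer: -8/(s+4)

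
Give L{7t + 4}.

L{7t + 4} = 7·L{t} + 4·L{1} = 7/s² + 4/s

Final answer: 7/s² + 4/s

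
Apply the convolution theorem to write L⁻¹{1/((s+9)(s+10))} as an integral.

1/((s+9)(s+10)) = (1/(s+9))·(1/(s+10)) = L{e^(-9t)}·L{e^(-10t)}. So f(t) = e^(-9t)*e^(-10t) = ∫₀ᵗ e^(-9τ)·e^(-10(t-τ)) dτ

Final answer: ∫₀ᵗ e^(-9τ)·e^(-10(t-τ)) dτ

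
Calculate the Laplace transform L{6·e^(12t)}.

L{e^(at)} = 1/(s-a), so L{e^(12t)} = 1/(s-12). Then L{6·e^(12t)} = 6/(s-12)

Final answer: 6/(s-12)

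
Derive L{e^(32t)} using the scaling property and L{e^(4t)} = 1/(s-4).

Using L{f(at)} = (1/a)F(s/a) with a=8 and f(t) = e^(4t): L{e^(32t)} = (1/8) · 1/((s/8)-4) = (1/8) · 8/(s-32) = 1/(s-32)

Final answer: 1/(s-32)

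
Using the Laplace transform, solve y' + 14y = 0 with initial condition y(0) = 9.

L{y'} + 14L{y} = 0. sY - 9 + 14Y = 0. Y(s+14) = 9. Y = 9/(s+14)

Final answer: y(t) = 9e^(-14t)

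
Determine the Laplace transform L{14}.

L{14} = 14 · L{1} = 14/s

Final answer: 14/s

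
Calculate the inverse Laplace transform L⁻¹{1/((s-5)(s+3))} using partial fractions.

Decompose: A/(s-5) + B/(s+3). A = 1/8, B = -1/8. f(t) = (e^(5t) - e^(-3t))/8

Final answer: (e^(5t) - e^(-3t))/8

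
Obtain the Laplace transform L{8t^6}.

L{8t^6} = 8 · L{t^6} = 8 · 720/s^7 = 5760/s^7

Final answer: 5760/s^7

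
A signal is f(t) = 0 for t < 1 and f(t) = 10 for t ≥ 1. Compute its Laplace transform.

f(t) = 10·u(t-1). L{u(t-1)} = e^(-s)/s, so L{f(t)} = 10·e^(-s)/s

Final answer: 10·e^(-s)/s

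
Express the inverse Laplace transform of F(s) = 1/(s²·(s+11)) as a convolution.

1/(s²·(s+11)) = (1/s^2)·(1/(s+11)) = L{t}·L{e^(-11t)}. So f(t) = t*e^(-11t) = ∫₀ᵗ τ·e^(-11(t-τ)) dτ

Final answer: ∫₀ᵗ τ·e^(-11(t-τ)) dτ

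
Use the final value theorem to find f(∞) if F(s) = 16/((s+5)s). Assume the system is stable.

f(∞) = lim_{s→0} sF(s) = lim_{s→0} 16/(s+5) = 16/5

Final answer: 16/5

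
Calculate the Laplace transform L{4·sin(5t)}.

L{sin(ωt)} = ω/(s² + ω²), so L{sin(5t)} = 5/(s² + 25). Then L{4·sin(5t)} = 4·5/(s² + 25) = 20/(s² + 25)

Final answer: 20/(s² + 25)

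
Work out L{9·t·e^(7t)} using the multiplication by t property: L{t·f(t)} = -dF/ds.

Using L{t^n·e^(at)} = n!/(s-a)^(n+1), L{t·e^(7t)} = 1/(s-7)^2, so L{9·t·e^(7t)} = 9·1/(s-7)^2 = 9/(s-7)^2

Final answer: 9/(s-7)^2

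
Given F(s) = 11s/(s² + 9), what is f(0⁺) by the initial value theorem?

f(0⁺) = lim_{s→∞} s·11s/(s² + 9) = lim_{s→∞} 11s²/(s² + 9) = 11

Final answer: 11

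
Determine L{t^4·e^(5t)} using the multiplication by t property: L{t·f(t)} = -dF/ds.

Using L{t^n·e^(at)} = n!/(s-a)^(n+1), L{t^4·e^(5t)} = 24/(s-5)^5

Final answer: 24/(s-5)^5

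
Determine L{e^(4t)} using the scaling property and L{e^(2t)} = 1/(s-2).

Using L{f(at)} = (1/a)F(s/a) with a=2 and f(t) = e^(2t): L{e^(4t)} = (1/2) · 1/((s/2)-2) = (1/2) · 2/(s-4) = 1/(s-4)

Final answer: 1/(s-4)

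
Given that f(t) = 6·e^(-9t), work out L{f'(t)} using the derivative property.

f(0) = 6, F(s) = 6/(s+9). L{f'(t)} = s·F(s) - f(0) = 6s/(s+9) - 6 = (6s - 6(s+9))/(s+9) = -54/(s+9)

Final answer: -54/(s+9)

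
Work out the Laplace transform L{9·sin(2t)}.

L{sin(ωt)} = ω/(s² + ω²), so L{sin(2t)} = 2/(s² + 4). Then L{9·sin(2t)} = 9·2/(s² + 4) = 18/(s² + 4)

Final answer: 18/(s² + 4)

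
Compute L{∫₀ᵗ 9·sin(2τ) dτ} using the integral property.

L{∫₀ᵗ f(τ)dτ} = F(s)/s with F(s) = 18/(s² + 4), so the result is (18/(s² + 4))/s = 18/(s(s² + 4))

Final answer: 18/(s(s² + 4))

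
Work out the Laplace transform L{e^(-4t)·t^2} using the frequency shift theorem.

L{e^(at)·t^n} = n!/(s-a)^(n+1), so L{e^(-4t)·t^2} = 2/(s+4)^3

Final answer: 2/(s+4)^3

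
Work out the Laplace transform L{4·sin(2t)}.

L{sin(ωt)} = ω/(s² + ω²), so L{sin(2t)} = 2/(s² + 4). Then L{4·sin(2t)} = 4·2/(s² + 4) = 8/(s² + 4)

Final answer: 8/(s² + 4)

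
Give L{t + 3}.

L{t + 3} = L{t} + 3·L{1} = 1/s² + 3/s

Final answer: 1/s² + 3/s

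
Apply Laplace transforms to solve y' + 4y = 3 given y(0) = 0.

sY + 4Y = 3/s. Y = 3/(s(s+4)). Partial fractions: Y = 3/4/s - 3/4/(s+4)

Final answer: y(t) = 3/4(1 - e^(-4t))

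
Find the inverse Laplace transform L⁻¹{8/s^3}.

L⁻¹{n!/s^(n+1)} = t^n with n=2. So L⁻¹{2/s^3} = t^2, and L⁻¹{8/s^3} = (8/2)·t^2 = 4·t^2

Final answer: 4·t^2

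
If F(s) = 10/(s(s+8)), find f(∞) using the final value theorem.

f(∞) = lim_{s→0} s·10/(s(s+8)) = lim_{s→0} 10/(s+8) = 10/8 = 5/4

Final answer: 5/4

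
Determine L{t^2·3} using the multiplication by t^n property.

L{3} = 3/s. d^1/ds^1[1/s] = -1/s². d^2/ds^2[1/s] = 2/s^3. So L{t^2} = (-1)^{2}·2/s^3 = 2/s^3. Then L{t^2·3} = 3·2/s^3 = 6/s^3

Final answer: 6/s^3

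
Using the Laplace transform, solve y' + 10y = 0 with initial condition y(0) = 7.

L{y'} + 10L{y} = 0. sY - 7 + 10Y = 0. Y(s+10) = 7. Y = 7/(s+10)

Final answer: y(t) = 7e^(-10t)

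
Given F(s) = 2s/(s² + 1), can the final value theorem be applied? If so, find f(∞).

The final value theorem requires all poles of sF(s) in the left half-plane. sF(s) = 2s²/(s² + 1) has poles at s = ±1i (imaginary axis). Theorem does NOT apply (oscillatory system).

Final answer: Not applicable (oscillatory)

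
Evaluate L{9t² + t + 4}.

L{9t² + t + 4} = 9·2/s³ + 1/s² + 4/s = 18/s³ + 1/s² + 4/s

Final answer: 18/s³ + 1/s² + 4/s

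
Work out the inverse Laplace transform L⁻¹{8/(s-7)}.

L⁻¹{1/(s-a)} = e^(at), so L⁻¹{1/(s-7)} = e^(7t), and L⁻¹{8/(s-7)} = 8·e^(7t)

Final answer: 8·e^(7t)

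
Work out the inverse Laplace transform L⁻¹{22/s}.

L⁻¹{c/s} = c, so L⁻¹{22/s} = 22

Final answer: 22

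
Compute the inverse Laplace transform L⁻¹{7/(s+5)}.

L⁻¹{1/(s-a)} = e^(at), so L⁻¹{1/(s+5)} = e^(-5t), and L⁻¹{7/(s+5)} = 7·e^(-5t)

Final answer: 7·e^(-5t)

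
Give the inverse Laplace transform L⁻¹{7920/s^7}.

L⁻¹{n!/s^(n+1)} = t^n with n=6. So L⁻¹{720/s^7} = t^6, and L⁻¹{7920/s^7} = (7920/720)·t^6 = 11·t^6

Final answer: 11·t^6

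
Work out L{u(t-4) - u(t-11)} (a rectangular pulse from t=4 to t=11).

L{u(t-a)} = e^(-as)/s. L{u(t-4) - u(t-11)} = (e^(-4s) - e^(-11s))/s

Final answer: (e^(-4s) - e^(-11s))/s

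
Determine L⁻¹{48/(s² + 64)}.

This is the form c·a/(s² + a²) with a = 8, c = 6. L⁻¹ = 6·sin(8t)

Final answer: 6·sin(8t)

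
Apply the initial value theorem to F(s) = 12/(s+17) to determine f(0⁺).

f(0⁺) = lim_{s→∞} s·12/(s+17) = lim_{s→∞} 12s/(s+17) = 12

Final answer: 12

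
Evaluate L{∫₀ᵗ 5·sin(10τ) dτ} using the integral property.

L{∫₀ᵗ f(τ)dτ} = F(s)/s with F(s) = 50/(s² + 100), so the result is (50/(s² + 100))/s = 50/(s(s² + 100))

Final answer: 50/(s(s² + 100))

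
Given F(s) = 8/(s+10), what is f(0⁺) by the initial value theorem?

f(0⁺) = lim_{s→∞} s·8/(s+10) = lim_{s→∞} 8s/(s+10) = 8

Final answer: 8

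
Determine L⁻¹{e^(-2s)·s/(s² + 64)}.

L⁻¹{s/(s² + 64)} = cos(8t). By the time shift theorem, L⁻¹{e^(-as)F(s)} = u(t-a)f(t-a) with a=2, so L⁻¹{e^(-2s)·s/(s² + 64)} = u(t-2)·cos(8(t-2))

Final answer: u(t-2)·cos(8(t-2))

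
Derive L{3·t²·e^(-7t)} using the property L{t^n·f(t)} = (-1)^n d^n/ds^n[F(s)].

L{e^(-7t)} = 1/(s+7). d/ds[1/(s+7)] = -1/(s+7)². d²/ds²[1/(s+7)] = 2/(s+7)³. So L{t²·e^(-7t)} = (-1)² · 2/(s+7)³ = 2/(s+7)³. Then L{3·t²·e^(-7t)} = 3·2/(s+7)³ = 6/(s+7)³

Final answer: 6/(s+7)³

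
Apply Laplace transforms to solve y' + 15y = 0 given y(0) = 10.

L{y'} + 15L{y} = 0. sY - 10 + 15Y = 0. Y(s+15) = 10. Y = 10/(s+15)

Final answer: y(t) = 10e^(-15t)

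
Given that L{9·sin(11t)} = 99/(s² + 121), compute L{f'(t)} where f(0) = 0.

L{f'(t)} = s·F(s) - f(0) = s·99/(s² + 121) - 0 = 99s/(s² + 121)

Final answer: 99s/(s² + 121)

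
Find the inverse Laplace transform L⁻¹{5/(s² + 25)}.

L⁻¹{5/(s² + 25)} = sin(5t)

Final answer: sin(5t)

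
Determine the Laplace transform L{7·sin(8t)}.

L{sin(ωt)} = ω/(s² + ω²), so L{sin(8t)} = 8/(s² + 64). Then L{7·sin(8t)} = 7·8/(s² + 64) = 56/(s² + 64)

Final answer: 56/(s² + 64)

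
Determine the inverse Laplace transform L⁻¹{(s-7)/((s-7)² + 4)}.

Using frequency shift, L⁻¹{(s-7)/((s-7)² + 4)} = e^(7t)·cos(2t)

Final answer: e^(7t)·cos(2t)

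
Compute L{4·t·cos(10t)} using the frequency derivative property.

L{cos(10t)} = s/(s² + 100). Derivative: d/ds[s/(s² + 100)] = [(s² + 100) - s·2s]/(s² + 100)² = (100 - s²)/(s² + 100)². So L{t·cos(10t)} = -F'(s) = (s² - 100)/(s² + 100)². Then L{4·t·cos(10t)} = 4·(s² - 100)/(s² + 100)²

Final answer: 4·(s² - 100)/(s² + 100)²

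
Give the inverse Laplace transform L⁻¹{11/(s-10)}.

L⁻¹{1/(s-a)} = e^(at), so L⁻¹{1/(s-10)} = e^(10t), and L⁻¹{11/(s-10)} = 11·e^(10t)

Final answer: 11·e^(10t)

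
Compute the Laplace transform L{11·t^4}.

L{t^n} = n!/s^(n+1), so L{t^4} = 24/s^5. Then L{11·t^4} = 11·24/s^5 = 264/s^5

Final answer: 264/s^5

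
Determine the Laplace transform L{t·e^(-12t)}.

L{t^n·e^(at)} = n!/(s-a)^(n+1), so L{t·e^(-12t)} = 1/(s+12)^2

Final answer: 1/(s+12)^2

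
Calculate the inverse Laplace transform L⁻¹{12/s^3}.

L⁻¹{n!/s^(n+1)} = t^n with n=2. So L⁻¹{2/s^3} = t^2, and L⁻¹{12/s^3} = (12/2)·t^2 = 6·t^2

Final answer: 6·t^2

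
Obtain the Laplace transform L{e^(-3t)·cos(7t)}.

L{e^(at)·cos(ωt)} = (s-a)/((s-a)² + ω²), so L{e^(-3t)·cos(7t)} = (s+3)/((s+3)² + 49)

Final answer: (s+3)/((s+3)² + 49)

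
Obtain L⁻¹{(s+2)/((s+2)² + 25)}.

Using frequency shift: L⁻¹{(s-a)/((s-a)² + b²)} = e^(at)cos(bt). Here a=-2, b=5

Final answer: e^(-2t)·cos(5t)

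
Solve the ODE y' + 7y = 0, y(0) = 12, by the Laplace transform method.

L{y'} + 7L{y} = 0. sY - 12 + 7Y = 0. Y(s+7) = 12. Y = 12/(s+7)

Final answer: y(t) = 12e^(-7t)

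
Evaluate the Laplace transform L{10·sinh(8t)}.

L{sinh(ωt)} = ω/(s² - ω²), so L{sinh(8t)} = 8/(s² - 64). Then L{10·sinh(8t)} = 10·8/(s² - 64) = 80/(s² - 64)

Final answer: 80/(s² - 64)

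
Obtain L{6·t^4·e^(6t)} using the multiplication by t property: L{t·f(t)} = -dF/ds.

Using L{t^n·e^(at)} = n!/(s-a)^(n+1), L{t^4·e^(6t)} = 24/(s-6)^5, so L{6·t^4·e^(6t)} = 6·24/(s-6)^5 = 144/(s-6)^5

Final answer: 144/(s-6)^5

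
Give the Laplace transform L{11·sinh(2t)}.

L{sinh(ωt)} = ω/(s² - ω²), so L{sinh(2t)} = 2/(s² - 4). Then L{11·sinh(2t)} = 11·2/(s² - 4) = 22/(s² - 4)

Final answer: 22/(s² - 4)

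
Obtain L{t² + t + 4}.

L{t² + t + 4} = 2/s³ + 1/s² + 4/s = 2/s³ + 1/s² + 4/s

Final answer: 2/s³ + 1/s² + 4/s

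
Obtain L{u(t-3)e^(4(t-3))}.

u(t-a)f(t-a) with f(t)=e^(4t). L{e^(4t)} = 1/(s-4). By time shift: e^(-3s)/(s-4)

Final answer: e^(-3s)/(s-4)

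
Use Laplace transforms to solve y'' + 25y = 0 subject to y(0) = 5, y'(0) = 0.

L{y''} + 25L{y} = 0. s²Y - 5s - 0 + 25Y = 0. Y(s² + 25) = 5s. Y = (5s)/(s² + 25). Inverting: y(t) = 5cos(5t)

Final answer: y(t) = 5cos(5t)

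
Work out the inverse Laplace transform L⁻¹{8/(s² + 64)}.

L⁻¹{8/(s² + 64)} = sin(8t)

Final answer: sin(8t)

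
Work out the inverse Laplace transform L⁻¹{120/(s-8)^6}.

L⁻¹{n!/(s-a)^(n+1)} = t^n·e^(at), so L⁻¹{120/(s-8)^6} = t^5·e^(8t)

Final answer: t^5·e^(8t)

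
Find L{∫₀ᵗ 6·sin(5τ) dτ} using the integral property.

L{∫₀ᵗ f(τ)dτ} = F(s)/s with F(s) = 30/(s² + 25), so the result is (30/(s² + 25))/s = 30/(s(s² + 25))

Final answer: 30/(s(s² + 25))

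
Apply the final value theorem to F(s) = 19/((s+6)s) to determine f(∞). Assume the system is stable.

f(∞) = lim_{s→0} sF(s) = lim_{s→0} 19/(s+6) = 19/6

Final answer: 19/6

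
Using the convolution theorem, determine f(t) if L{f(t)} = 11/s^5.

11/s^5 = (11/s)·(1/s^4) = L{11}·L{t^3/6}. By convolution, f(t) = 11*t^3/6 = ∫₀ᵗ 11·τ^3/6 dτ = 11·t^4/24

Final answer: 11·t^4/24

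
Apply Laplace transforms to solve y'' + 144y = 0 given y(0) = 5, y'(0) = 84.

L{y''} + 144L{y} = 0. s²Y - 5s - 84 + 144Y = 0. Y(s² + 144) = 5s + 84. Y = (5s + 84)/(s² + 144). Inverting: y(t) = 5cos(12t) + 7sin(12t)

Final answer: y(t) = 5cos(12t) + 7sin(12t)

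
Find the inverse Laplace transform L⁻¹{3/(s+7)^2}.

L⁻¹{n!/(s-a)^(n+1)} = t^n·e^(at) with n=1, a=-7. So L⁻¹{1/(s+7)^2} = t·e^(-7t), and L⁻¹{3/(s+7)^2} = (3/1)·t·e^(-7t) = 3·t·e^(-7t)

Final answer: 3·t·e^(-7t)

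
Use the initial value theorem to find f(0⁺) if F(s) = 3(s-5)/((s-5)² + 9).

f(0⁺) = lim_{s→∞} sF(s) = lim_{s→∞} 3s(s-5)/((s-5)² + 9) = 3

Final answer: 3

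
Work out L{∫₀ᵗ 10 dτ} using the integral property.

L{∫₀ᵗ f(τ)dτ} = F(s)/s with f(t) = 10. F(s) = 10/s, so L{∫₀ᵗ 10 dτ} = (10/s)/s = 10/s². (Check: ∫₀ᵗ 10 dτ = 10t.)

Final answer: 10/s²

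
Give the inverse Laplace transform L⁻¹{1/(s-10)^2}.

L⁻¹{n!/(s-a)^(n+1)} = t^n·e^(at), so L⁻¹{1/(s-10)^2} = t·e^(10t)

Final answer: t·e^(10t)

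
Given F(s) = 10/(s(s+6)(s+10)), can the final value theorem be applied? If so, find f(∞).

Poles of sF(s) = 10/((s+6)(s+10)) are at s = -6 and s = -10, both in the left half-plane. Theorem applies. f(∞) = lim_{s→0} sF(s) = 10/(6·10) = 1/6

Final answer: 1/6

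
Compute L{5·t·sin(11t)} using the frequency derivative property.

L{sin(11t)} = 11/(s² + 121). By L{t·f(t)} = -F'(s): -d/ds[11/(s² + 121)] = -(11)·(-2s)/(s² + 121)² = 22s/(s² + 121)². Then L{5·t·sin(11t)} = 5·22s/(s² + 121)² = 110s/(s² + 121)²

Final answer: 110s/(s² + 121)²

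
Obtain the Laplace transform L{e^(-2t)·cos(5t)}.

L{e^(at)·cos(ωt)} = (s-a)/((s-a)² + ω²), so L{e^(-2t)·cos(5t)} = (s+2)/((s+2)² + 25)

Final answer: (s+2)/((s+2)² + 25)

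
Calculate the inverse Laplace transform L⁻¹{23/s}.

L⁻¹{c/s} = c, so L⁻¹{23/s} = 23

Final answer: 23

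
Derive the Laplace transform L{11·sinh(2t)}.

L{sinh(ωt)} = ω/(s² - ω²), so L{sinh(2t)} = 2/(s² - 4). Then L{11·sinh(2t)} = 11·2/(s² - 4) = 22/(s² - 4)

Final answer: 22/(s² - 4)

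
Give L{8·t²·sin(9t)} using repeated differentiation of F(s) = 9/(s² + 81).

F(s) = 9/(s² + 81). F'(s) = -18s/(s² + 81)². F''(s) = -18(81 - 3s²)/(s² + 81)³ = (54s² - 1458)/(s² + 81)³. So L{t²·sin(9t)} = (-1)² F''(s) = (54s² - 1458)/(s² + 81)³. Then L{8·t²·sin(9t)} = 8·(54s² - 1458)/(s² + 81)³ = (432s² - 11664)/(s² + 81)³

Final answer: (432s² - 11664)/(s² + 81)³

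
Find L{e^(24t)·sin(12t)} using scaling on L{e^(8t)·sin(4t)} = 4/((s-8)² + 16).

Scaling with a=3: L{e^(24t)·sin(12t)} = (1/3) · 4/((s/3-8)² + 16). Simplifying: 12/((s-24)² + 144)

Final answer: 12/((s-24)² + 144)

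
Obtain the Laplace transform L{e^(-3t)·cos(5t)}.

L{e^(at)·cos(ωt)} = (s-a)/((s-a)² + ω²), so L{e^(-3t)·cos(5t)} = (s+3)/((s+3)² + 25)

Final answer: (s+3)/((s+3)² + 25)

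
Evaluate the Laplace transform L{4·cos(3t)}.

L{cos(ωt)} = s/(s² + ω²), so L{cos(3t)} = s/(s² + 9). Then L{4·cos(3t)} = 4·s/(s² + 9) = 4s/(s² + 9)

Final answer: 4s/(s² + 9)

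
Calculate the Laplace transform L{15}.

L{15} = 15 · L{1} = 15/s

Final answer: 15/s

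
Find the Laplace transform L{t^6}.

L{t^n} = n!/s^(n+1), so L{t^6} = 720/s^7

Final answer: 720/s^7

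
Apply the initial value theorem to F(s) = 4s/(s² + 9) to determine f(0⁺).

f(0⁺) = lim_{s→∞} s·4s/(s² + 9) = lim_{s→∞} 4s²/(s² + 9) = 4

Final answer: 4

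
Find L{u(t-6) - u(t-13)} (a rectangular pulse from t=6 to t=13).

L{u(t-a)} = e^(-as)/s. L{u(t-6) - u(t-13)} = (e^(-6s) - e^(-13s))/s

Final answer: (e^(-6s) - e^(-13s))/s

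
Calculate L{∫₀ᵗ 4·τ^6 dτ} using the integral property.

L{∫₀ᵗ f(τ)dτ} = F(s)/s with f(t) = 4t^6. F(s) = 2880/s^7, so L{∫₀ᵗ 4·τ^6 dτ} = (2880/s^7)/s = 2880/s^8. (Check: ∫₀ᵗ 4·τ^6 dτ = 4t^7/7.)

Final answer: 2880/s^8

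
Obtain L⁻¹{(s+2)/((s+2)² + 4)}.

Using frequency shift: L⁻¹{(s-a)/((s-a)² + b²)} = e^(at)cos(bt). Here a=-2, b=2

Final answer: e^(-2t)·cos(2t)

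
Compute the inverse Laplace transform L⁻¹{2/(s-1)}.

L⁻¹{1/(s-a)} = e^(at), so L⁻¹{1/(s-1)} = e^t, and L⁻¹{2/(s-1)} = 2·e^t

Final answer: 2·e^t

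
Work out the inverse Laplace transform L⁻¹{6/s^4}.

L⁻¹{n!/s^(n+1)} = t^n with n=3. So L⁻¹{6/s^4} = t^3

Final answer: t^3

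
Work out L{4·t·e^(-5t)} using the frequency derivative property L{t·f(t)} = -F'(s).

L{e^(-5t)} = 1/(s+5). By frequency derivative: L{t·e^(-5t)} = -d/ds[1/(s+5)] = -(-1)/(s+5)² = 1/(s+5)². Then L{4·t·e^(-5t)} = 4·1/(s+5)² = 4/(s+5)²

Final answer: 4/(s+5)²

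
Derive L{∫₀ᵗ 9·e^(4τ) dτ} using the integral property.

L{∫₀ᵗ f(τ)dτ} = F(s)/s with F(s) = 9/(s-4), so L{∫₀ᵗ 9·e^(4τ) dτ} = 9/(s(s-4))

Final answer: 9/(s(s-4))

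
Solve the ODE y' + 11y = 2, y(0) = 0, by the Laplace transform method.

sY + 11Y = 2/s. Y = 2/(s(s+11)). Partial fractions: Y = 2/11/s - 2/11/(s+11)

Final answer: y(t) = 2/11(1 - e^(-11t))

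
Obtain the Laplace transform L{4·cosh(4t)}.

L{cosh(ωt)} = s/(s² - ω²), so L{cosh(4t)} = s/(s² - 16). Then L{4·cosh(4t)} = 4·s/(s² - 16) = 4s/(s² - 16)

Final answer: 4s/(s² - 16)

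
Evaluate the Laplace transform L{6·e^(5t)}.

L{e^(at)} = 1/(s-a), so L{e^(5t)} = 1/(s-5). Then L{6·e^(5t)} = 6/(s-5)

Final answer: 6/(s-5)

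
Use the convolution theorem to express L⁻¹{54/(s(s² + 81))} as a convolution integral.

54/(s(s² + 81)) = (1/s)·(54/(s² + 81)) = L{1}·L{6·sin(9t)}. So f(t) = 1*(6·sin(9t)) = ∫₀ᵗ 6·sin(9τ) dτ

Final answer: ∫₀ᵗ 6·sin(9τ) dτ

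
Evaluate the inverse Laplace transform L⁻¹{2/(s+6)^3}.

L⁻¹{n!/(s-a)^(n+1)} = t^n·e^(at), so L⁻¹{2/(s+6)^3} = t^2·e^(-6t)

Final answer: t^2·e^(-6t)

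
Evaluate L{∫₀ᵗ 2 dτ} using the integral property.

L{∫₀ᵗ f(τ)dτ} = F(s)/s with f(t) = 2. F(s) = 2/s, so L{∫₀ᵗ 2 dτ} = (2/s)/s = 2/s². (Check: ∫₀ᵗ 2 dτ = 2t.)

Final answer: 2/s²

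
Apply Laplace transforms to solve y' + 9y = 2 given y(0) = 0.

sY + 9Y = 2/s. Y = 2/(s(s+9)). Partial fractions: Y = 2/9/s - 2/9/(s+9)

Final answer: y(t) = 2/9(1 - e^(-9t))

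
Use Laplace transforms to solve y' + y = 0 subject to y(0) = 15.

L{y'} + L{y} = 0. sY - 15 + Y = 0. Y(s+1) = 15. Y = 15/(s+1)

Final answer: y(t) = 15e^(-t)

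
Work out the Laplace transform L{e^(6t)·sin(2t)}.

L{e^(at)·sin(ωt)} = ω/((s-a)² + ω²), so L{e^(6t)·sin(2t)} = 2/((s-6)² + 4)

Final answer: 2/((s-6)² + 4)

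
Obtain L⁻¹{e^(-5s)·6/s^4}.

L⁻¹{6/s^4} = t^3. By the time shift theorem, L⁻¹{e^(-as)F(s)} = u(t-a)f(t-a) with a=5, so L⁻¹{e^(-5s)·6/s^4} = u(t-5)·(t-5)^3

Final answer: u(t-5)·(t-5)^3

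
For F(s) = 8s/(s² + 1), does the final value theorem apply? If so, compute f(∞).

The final value theorem requires all poles of sF(s) in the left half-plane. sF(s) = 8s²/(s² + 1) has poles at s = ±1i (imaginary axis). Theorem does NOT apply (oscillatory system).

Final answer: Not applicable (oscillatory)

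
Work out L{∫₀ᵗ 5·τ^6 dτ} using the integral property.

L{∫₀ᵗ f(τ)dτ} = F(s)/s with f(t) = 5t^6. F(s) = 3600/s^7, so L{∫₀ᵗ 5·τ^6 dτ} = (3600/s^7)/s = 3600/s^8. (Check: ∫₀ᵗ 5·τ^6 dτ = 5t^7/7.)

Final answer: 3600/s^8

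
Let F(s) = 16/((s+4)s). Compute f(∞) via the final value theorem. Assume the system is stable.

f(∞) = lim_{s→0} sF(s) = lim_{s→0} 16/(s+4) = 4

Final answer: 4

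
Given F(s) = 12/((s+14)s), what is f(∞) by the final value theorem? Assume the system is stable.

f(∞) = lim_{s→0} sF(s) = lim_{s→0} 12/(s+14) = 6/7

Final answer: 6/7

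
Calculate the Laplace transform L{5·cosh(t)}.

L{cosh(ωt)} = s/(s² - ω²), so L{cosh(t)} = s/(s² - 1). Then L{5·cosh(t)} = 5·s/(s² - 1) = 5s/(s² - 1)

Final answer: 5s/(s² - 1)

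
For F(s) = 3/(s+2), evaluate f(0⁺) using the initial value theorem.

f(0⁺) = lim_{s→∞} s·3/(s+2) = lim_{s→∞} 3s/(s+2) = 3

Final answer: 3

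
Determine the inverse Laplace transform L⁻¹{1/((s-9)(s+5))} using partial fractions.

Decompose: A/(s-9) + B/(s+5). A = 1/14, B = -1/14. f(t) = (e^(9t) - e^(-5t))/14

Final answer: (e^(9t) - e^(-5t))/14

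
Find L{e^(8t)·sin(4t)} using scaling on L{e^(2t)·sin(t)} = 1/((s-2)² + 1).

Scaling with a=4: L{e^(8t)·sin(4t)} = (1/4) · 1/((s/4-2)² + 1). Simplifying: 4/((s-8)² + 16)

Final answer: 4/((s-8)² + 16)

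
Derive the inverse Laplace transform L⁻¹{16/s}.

L⁻¹{c/s} = c, so L⁻¹{16/s} = 16

Final answer: 16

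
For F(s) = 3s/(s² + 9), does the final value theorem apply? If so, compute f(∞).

The final value theorem requires all poles of sF(s) in the left half-plane. sF(s) = 3s²/(s² + 9) has poles at s = ±3i (imaginary axis). Theorem does NOT apply (oscillatory system).

Final answer: Not applicable (oscillatory)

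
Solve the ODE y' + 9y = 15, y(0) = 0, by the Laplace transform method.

sY + 9Y = 15/s. Y = 15/(s(s+9)). Partial fractions: Y = 5/3/s - 5/3/(s+9)

Final answer: y(t) = 5/3(1 - e^(-9t))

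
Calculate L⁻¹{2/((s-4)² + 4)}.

Form: b/((s-a)² + b²) → e^(at)sin(bt). With a=4, b=2

Final answer: e^(4t)·sin(2t)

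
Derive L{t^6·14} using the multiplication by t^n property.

L{14} = 14/s. d^1/ds^1[1/s] = -1/s². d^2/ds^2[1/s] = 2/s^3. d^3/ds^3[1/s] = -6/s^4. d^4/ds^4[1/s] = 24/s^5. d^5/ds^5[1/s] = -120/s^6. d^6/ds^6[1/s] = 720/s^7. So L{t^6} = (-1)^{6}·720/s^7 = 720/s^7. Then L{t^6·14} = 14·720/s^7 = 10080/s^7

Final answer: 10080/s^7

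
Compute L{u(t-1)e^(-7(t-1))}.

u(t-a)f(t-a) with f(t)=e^(-7t). L{e^(-7t)} = 1/(s+7). By time shift: e^(-s)/(s+7)

Final answer: e^(-s)/(s+7)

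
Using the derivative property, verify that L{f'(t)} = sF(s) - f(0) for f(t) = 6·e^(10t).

f'(t) = 60e^(10t). Direct: L{f'(t)} = 60/(s-10). Property: s·6/(s-10) - 6 = (6s - 6(s-10))/(s-10) = 60/(s-10). ✓

Final answer: 60/(s-10)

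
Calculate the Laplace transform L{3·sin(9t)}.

L{sin(ωt)} = ω/(s² + ω²), so L{sin(9t)} = 9/(s² + 81). Then L{3·sin(9t)} = 3·9/(s² + 81) = 27/(s² + 81)

Final answer: 27/(s² + 81)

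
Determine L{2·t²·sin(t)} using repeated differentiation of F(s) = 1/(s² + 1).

F(s) = 1/(s² + 1). F'(s) = -2s/(s² + 1)². F''(s) = -2(1 - 3s²)/(s² + 1)³ = (6s² - 2)/(s² + 1)³. So L{t²·sin(t)} = (-1)² F''(s) = (6s² - 2)/(s² + 1)³. Then L{2·t²·sin(t)} = 2·(6s² - 2)/(s² + 1)³ = (12s² - 4)/(s² + 1)³

Final answer: (12s² - 4)/(s² + 1)³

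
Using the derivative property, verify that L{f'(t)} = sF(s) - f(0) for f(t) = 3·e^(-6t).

f'(t) = -18e^(-6t). Direct: L{f'(t)} = -18/(s+6). Property: s·3/(s+6) - 3 = (3s - 3(s+6))/(s+6) = -18/(s+6). ✓

Final answer: -18/(s+6)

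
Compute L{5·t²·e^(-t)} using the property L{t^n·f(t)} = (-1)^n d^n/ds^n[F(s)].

L{e^(-t)} = 1/(s+1). d/ds[1/(s+1)] = -1/(s+1)². d²/ds²[1/(s+1)] = 2/(s+1)³. So L{t²·e^(-t)} = (-1)² · 2/(s+1)³ = 2/(s+1)³. Then L{5·t²·e^(-t)} = 5·2/(s+1)³ = 10/(s+1)³

Final answer: 10/(s+1)³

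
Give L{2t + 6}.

L{2t + 6} = 2·L{t} + 6·L{1} = 2/s² + 6/s

Final answer: 2/s² + 6/s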